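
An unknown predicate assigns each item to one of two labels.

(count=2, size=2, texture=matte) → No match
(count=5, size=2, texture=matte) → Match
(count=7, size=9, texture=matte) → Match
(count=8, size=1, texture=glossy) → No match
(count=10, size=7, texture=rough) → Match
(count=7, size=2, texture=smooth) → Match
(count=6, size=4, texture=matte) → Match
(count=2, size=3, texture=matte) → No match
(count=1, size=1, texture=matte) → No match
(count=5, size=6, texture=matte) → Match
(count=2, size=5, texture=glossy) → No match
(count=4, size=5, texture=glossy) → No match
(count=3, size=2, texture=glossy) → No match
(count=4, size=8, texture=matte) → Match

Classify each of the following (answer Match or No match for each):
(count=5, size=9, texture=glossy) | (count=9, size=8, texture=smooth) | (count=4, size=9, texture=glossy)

Every 'Match' example satisfies: texture is not glossy AND count ≥ 3. None of the 'No match' examples do.
(count=5, size=9, texture=glossy) → texture is glossy, count = 5 → No match.
(count=9, size=8, texture=smooth) → texture is smooth, count = 9 → Match.
(count=4, size=9, texture=glossy) → texture is glossy, count = 4 → No match.

No match, Match, No match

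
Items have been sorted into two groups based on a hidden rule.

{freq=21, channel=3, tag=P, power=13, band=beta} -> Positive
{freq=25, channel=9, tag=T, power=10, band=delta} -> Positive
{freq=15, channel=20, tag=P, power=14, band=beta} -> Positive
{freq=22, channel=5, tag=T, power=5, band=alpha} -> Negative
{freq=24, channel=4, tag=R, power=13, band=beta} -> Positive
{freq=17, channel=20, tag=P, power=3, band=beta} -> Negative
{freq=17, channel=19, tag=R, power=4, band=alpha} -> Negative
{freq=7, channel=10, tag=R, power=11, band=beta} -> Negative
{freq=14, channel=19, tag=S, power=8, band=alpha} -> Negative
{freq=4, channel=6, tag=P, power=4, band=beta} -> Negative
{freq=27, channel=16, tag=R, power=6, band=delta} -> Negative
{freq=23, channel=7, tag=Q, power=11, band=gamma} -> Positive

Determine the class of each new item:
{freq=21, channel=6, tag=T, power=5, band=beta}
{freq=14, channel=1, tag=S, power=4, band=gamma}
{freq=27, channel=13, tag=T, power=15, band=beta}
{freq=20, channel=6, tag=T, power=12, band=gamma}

Rule: power ≥ 8 AND freq ≥ 15. This holds for each 'Positive' example and fails for each 'Negative' one.

Negative, Negative, Positive, Positive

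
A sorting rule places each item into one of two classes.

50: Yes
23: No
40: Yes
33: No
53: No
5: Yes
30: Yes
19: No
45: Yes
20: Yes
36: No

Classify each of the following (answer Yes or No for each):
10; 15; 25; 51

The distinguishing property — multiple of 5 — holds for all the 'Yes' cases and none of the 'No' cases.
Yes: 10, since 10 = 5·2. Yes: 15, since 15 = 5·3. Yes: 25, since 25 = 5·5. No: 51, since 51 = 5·10 + 1.

Yes, Yes, Yes, No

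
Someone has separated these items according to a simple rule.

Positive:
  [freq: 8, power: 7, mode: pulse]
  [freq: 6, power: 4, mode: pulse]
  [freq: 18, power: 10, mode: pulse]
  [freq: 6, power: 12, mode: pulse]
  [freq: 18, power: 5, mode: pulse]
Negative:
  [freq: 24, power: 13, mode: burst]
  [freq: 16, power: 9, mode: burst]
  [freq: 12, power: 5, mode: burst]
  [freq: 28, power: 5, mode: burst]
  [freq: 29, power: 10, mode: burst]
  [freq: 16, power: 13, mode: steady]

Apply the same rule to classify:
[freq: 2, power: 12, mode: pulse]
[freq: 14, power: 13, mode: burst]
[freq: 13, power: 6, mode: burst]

Positive, Negative, Negative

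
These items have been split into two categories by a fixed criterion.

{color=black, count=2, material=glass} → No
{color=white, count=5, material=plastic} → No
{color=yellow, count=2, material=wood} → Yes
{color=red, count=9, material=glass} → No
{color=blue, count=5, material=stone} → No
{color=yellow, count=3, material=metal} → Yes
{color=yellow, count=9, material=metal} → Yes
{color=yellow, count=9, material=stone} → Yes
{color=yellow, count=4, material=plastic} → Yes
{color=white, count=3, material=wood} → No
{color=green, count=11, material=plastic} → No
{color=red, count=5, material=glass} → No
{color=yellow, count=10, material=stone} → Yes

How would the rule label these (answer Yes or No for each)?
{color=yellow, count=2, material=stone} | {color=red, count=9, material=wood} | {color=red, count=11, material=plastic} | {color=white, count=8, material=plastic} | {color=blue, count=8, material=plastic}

Yes, No, No, No, No

The rule appears to be: color is yellow.
Yes: {color=yellow, count=2, material=stone}, since color is yellow.
No: {color=red, count=9, material=wood}, since color is red.
No: {color=red, count=11, material=plastic}, since color is red.
No: {color=white, count=8, material=plastic}, since color is white.
No: {color=blue, count=8, material=plastic}, since color is blue.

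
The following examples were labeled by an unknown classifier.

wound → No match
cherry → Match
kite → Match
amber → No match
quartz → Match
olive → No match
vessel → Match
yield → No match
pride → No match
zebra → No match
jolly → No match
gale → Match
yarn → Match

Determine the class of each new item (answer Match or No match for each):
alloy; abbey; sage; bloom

No match, No match, Match, No match

The common property of the 'Match' items is: even length. No 'No match' item has it.
alloy: length 5 — fails the rule, so No match. abbey: length 5 — fails the rule, so No match. sage: length 4 — qualifies, so Match. bloom: length 5 — fails the rule, so No match.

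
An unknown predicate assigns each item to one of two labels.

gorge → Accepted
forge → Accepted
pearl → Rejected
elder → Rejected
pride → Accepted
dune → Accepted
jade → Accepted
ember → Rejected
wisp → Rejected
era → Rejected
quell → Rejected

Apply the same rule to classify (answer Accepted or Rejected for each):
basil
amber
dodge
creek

All 'Accepted' examples share one property — ends with 'e' — and every 'Rejected' example lacks it.
basil: ends with 'l' — does not satisfy this, so Rejected. amber: ends with 'r' — does not satisfy this, so Rejected. dodge: ends with 'e' — checks out, so Accepted. creek: ends with 'k' — does not satisfy this, so Rejected.

Rejected, Rejected, Accepted, Rejected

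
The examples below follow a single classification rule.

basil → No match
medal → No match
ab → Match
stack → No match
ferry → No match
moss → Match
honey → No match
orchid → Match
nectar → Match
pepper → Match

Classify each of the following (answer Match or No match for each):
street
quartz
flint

Match, Match, No match

'Match' ⟺ even length.
street → length 6 → Match.
quartz → length 6 → Match.
flint → length 5 → No match.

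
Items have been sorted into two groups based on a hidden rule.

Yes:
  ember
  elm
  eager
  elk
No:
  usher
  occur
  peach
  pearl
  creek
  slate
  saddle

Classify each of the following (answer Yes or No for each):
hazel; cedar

No, No

The common property of the 'Yes' items is: starts with 'e'. No 'No' item has it.
hazel: starts with 'h' — does not pass, so No.
cedar: starts with 'c' — does not pass, so No.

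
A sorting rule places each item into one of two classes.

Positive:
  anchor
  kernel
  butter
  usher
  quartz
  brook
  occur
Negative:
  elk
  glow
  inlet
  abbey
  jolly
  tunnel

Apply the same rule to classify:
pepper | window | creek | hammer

Positive, Negative, Positive, Positive

The simplest hypothesis consistent with all the labels is: contains 'r'.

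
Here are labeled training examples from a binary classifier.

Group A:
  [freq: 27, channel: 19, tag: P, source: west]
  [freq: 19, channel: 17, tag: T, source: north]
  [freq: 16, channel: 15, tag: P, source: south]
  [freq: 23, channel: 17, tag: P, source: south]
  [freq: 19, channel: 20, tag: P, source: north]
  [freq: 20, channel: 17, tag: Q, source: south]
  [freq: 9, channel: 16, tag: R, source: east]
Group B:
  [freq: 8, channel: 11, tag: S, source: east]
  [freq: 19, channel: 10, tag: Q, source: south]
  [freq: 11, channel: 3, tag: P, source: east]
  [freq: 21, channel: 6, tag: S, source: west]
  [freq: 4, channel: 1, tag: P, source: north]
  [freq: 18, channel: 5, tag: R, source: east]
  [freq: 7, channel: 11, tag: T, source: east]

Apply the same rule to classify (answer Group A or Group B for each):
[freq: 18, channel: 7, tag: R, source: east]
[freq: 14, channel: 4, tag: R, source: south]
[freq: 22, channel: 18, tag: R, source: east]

Group B, Group B, Group A

The common property of the 'Group A' items is: channel ≥ 15. No 'Group B' item has it.
[freq: 18, channel: 7, tag: R, source: east]: channel = 7, fails the rule → Group B.
[freq: 14, channel: 4, tag: R, source: south]: channel = 4, fails the rule → Group B.
[freq: 22, channel: 18, tag: R, source: east]: channel = 18, fits → Group A.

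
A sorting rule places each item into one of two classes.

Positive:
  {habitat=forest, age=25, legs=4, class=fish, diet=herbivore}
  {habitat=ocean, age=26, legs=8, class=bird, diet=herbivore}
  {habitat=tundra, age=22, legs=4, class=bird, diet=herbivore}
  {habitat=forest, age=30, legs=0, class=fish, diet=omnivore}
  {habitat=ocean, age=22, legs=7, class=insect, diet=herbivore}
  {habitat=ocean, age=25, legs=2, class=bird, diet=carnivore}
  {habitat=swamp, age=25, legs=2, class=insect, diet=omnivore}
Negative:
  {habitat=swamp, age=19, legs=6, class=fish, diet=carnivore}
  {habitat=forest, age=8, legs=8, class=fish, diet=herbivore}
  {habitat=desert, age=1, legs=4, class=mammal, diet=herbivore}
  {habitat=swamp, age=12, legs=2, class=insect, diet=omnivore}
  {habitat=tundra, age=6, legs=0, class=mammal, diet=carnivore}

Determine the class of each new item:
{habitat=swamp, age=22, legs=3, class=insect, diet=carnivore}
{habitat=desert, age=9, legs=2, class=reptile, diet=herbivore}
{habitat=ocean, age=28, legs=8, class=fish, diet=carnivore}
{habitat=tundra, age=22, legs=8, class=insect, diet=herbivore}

Positive, Negative, Positive, Positive

The classifier is using: age ≥ 22.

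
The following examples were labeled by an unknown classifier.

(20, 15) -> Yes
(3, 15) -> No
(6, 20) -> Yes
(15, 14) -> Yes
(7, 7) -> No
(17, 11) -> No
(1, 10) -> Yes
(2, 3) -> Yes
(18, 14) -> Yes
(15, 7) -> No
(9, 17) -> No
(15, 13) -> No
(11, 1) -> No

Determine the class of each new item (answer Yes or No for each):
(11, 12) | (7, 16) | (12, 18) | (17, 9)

The common property of the 'Yes' items is: product is even. No 'No' item has it.
(11, 12): 11·12 = 132, satisfies this → Yes. (7, 16): 7·16 = 112, satisfies this → Yes. (12, 18): 12·18 = 216, satisfies this → Yes. (17, 9): 17·9 = 153, does not satisfy this → No.

Yes, Yes, Yes, No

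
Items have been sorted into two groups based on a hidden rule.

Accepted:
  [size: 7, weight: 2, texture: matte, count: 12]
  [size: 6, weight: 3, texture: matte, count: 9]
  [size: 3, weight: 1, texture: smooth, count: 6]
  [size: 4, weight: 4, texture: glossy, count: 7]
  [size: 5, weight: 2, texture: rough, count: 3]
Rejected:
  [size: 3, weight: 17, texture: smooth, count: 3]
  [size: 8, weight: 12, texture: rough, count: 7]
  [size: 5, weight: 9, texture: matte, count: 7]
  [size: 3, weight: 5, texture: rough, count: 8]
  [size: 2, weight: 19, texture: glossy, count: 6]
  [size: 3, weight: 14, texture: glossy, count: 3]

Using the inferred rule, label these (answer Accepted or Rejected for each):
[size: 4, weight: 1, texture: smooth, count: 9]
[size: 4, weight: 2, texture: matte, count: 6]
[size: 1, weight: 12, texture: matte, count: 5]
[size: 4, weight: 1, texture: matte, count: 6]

Accepted, Accepted, Rejected, Accepted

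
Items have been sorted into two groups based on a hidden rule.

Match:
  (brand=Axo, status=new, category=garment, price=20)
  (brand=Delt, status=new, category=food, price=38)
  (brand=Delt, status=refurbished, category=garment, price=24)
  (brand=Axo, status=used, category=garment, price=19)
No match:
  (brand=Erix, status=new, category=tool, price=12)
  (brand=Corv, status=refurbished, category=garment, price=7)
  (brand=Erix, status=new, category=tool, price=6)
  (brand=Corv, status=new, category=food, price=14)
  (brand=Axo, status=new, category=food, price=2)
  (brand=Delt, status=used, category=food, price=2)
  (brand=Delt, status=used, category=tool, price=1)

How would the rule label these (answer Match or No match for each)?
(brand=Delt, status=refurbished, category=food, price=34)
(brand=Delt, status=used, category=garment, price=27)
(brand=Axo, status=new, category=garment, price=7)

Match, Match, No match

The classifier is using: price ≥ 19.
(brand=Delt, status=refurbished, category=food, price=34) → price = 34 → Match.
(brand=Delt, status=used, category=garment, price=27) → price = 27 → Match.
(brand=Axo, status=new, category=garment, price=7) → price = 7 → No match.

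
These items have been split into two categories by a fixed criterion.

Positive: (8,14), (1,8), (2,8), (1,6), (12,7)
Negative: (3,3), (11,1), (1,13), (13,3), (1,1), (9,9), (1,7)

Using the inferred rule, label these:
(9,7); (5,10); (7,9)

Negative, Positive, Negative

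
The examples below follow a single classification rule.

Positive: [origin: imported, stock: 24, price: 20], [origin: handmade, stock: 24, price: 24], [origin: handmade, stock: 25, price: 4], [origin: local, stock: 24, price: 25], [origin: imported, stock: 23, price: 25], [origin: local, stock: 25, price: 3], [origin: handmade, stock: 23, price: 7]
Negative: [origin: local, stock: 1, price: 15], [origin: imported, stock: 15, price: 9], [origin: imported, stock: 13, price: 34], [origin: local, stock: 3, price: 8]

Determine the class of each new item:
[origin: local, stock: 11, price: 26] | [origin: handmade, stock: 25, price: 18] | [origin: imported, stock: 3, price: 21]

Negative, Positive, Negative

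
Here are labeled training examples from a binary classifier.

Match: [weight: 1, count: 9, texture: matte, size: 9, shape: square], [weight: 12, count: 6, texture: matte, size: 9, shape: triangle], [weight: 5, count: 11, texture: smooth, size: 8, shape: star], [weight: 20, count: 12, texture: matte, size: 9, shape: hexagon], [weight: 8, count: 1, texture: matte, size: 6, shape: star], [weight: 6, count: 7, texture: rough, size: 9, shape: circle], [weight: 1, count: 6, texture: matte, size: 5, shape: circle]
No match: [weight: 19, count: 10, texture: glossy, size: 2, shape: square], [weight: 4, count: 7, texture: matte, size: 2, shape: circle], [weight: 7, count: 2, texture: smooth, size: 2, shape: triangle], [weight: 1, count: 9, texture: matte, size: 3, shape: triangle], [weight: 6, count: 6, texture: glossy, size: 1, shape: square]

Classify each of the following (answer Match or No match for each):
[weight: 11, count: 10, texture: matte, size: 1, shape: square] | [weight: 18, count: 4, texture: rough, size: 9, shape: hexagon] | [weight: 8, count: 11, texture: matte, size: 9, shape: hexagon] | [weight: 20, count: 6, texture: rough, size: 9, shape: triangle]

No match, Match, Match, Match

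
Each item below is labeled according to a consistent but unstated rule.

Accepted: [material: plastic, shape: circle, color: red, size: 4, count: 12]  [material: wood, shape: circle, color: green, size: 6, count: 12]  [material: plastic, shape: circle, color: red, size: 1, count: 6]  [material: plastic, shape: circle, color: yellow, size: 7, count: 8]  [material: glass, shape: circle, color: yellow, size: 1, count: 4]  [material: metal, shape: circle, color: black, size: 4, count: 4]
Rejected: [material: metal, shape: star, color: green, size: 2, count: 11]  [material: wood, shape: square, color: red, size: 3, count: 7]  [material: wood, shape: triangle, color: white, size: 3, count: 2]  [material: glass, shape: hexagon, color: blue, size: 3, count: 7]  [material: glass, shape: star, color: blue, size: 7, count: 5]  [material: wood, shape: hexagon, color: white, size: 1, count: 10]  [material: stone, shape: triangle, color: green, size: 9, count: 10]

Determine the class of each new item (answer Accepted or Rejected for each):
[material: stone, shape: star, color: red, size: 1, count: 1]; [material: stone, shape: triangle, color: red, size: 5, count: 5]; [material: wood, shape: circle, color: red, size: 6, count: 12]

Rejected, Rejected, Accepted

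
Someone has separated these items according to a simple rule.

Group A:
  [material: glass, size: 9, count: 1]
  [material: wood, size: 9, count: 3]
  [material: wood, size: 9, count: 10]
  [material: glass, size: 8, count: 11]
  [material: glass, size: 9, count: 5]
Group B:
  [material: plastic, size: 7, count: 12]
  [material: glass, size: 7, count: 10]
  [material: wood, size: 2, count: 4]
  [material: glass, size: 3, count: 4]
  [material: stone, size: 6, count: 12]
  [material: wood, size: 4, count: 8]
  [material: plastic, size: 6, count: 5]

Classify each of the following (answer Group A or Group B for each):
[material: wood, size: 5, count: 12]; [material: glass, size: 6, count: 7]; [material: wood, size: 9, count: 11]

Group B, Group B, Group A

Every 'Group A' example satisfies: size ≥ 8. None of the 'Group B' examples do.
[material: wood, size: 5, count: 12]: Group B (size = 5). [material: glass, size: 6, count: 7]: Group B (size = 6). [material: wood, size: 9, count: 11]: Group A (size = 9).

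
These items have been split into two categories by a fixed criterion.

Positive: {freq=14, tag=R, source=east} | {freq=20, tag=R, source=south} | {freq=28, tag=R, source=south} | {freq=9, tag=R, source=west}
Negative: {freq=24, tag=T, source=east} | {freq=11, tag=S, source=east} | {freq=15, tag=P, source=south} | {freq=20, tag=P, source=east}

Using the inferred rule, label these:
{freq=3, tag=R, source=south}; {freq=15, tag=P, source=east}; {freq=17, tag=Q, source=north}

Positive, Negative, Negative

The distinguishing property — tag is R — holds for all the 'Positive' cases and none of the 'Negative' cases.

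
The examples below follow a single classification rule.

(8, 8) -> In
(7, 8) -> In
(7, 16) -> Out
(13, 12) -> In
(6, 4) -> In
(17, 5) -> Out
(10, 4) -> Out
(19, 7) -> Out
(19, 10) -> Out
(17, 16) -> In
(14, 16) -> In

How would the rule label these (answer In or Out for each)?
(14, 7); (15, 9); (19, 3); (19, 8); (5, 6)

Out, Out, Out, Out, In

The pattern is that an item is 'In' exactly when: |first − second| ≤ 2.
(14, 7): |14−7| = 7, does not fit → Out. (15, 9): |15−9| = 6, does not fit → Out. (19, 3): |19−3| = 16, does not fit → Out. (19, 8): |19−8| = 11, does not fit → Out. (5, 6): |5−6| = 1, passes → In.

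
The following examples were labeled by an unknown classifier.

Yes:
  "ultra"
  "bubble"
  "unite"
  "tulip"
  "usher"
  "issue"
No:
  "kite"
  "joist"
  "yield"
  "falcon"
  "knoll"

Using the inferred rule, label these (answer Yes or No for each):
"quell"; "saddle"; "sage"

Comparing the two groups points to one rule — contains 'u'.
"quell": Yes (has 'u').
"saddle": No (no 'u').
"sage": No (no 'u').

Yes, No, No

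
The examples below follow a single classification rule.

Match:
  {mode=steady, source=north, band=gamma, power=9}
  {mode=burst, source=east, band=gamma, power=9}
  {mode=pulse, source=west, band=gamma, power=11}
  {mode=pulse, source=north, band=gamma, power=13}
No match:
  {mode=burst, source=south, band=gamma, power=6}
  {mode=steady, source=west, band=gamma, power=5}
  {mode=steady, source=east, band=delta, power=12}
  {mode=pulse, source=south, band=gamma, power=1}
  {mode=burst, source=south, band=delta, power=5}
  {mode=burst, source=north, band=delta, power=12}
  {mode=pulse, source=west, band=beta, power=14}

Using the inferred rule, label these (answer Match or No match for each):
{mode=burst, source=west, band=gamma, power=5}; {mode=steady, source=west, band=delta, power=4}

The simplest hypothesis consistent with all the labels is: band is gamma AND power ≥ 9.
{mode=burst, source=west, band=gamma, power=5}: band is gamma, power = 5 — fails the rule, so No match. {mode=steady, source=west, band=delta, power=4}: band is delta, power = 4 — fails the rule, so No match.

No match, No match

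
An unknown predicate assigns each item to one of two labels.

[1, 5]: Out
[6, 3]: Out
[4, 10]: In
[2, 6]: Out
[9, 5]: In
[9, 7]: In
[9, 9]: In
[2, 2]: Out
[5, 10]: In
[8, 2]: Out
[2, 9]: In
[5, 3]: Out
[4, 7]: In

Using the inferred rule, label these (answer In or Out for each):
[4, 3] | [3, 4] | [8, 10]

Out, Out, In

A rule that fits every label: sum ≥ 11 — true of each 'In' example, false of each 'Out' one.
[4, 3]: Out (4+3 = 7).
[3, 4]: Out (3+4 = 7).
[8, 10]: In (8+10 = 18).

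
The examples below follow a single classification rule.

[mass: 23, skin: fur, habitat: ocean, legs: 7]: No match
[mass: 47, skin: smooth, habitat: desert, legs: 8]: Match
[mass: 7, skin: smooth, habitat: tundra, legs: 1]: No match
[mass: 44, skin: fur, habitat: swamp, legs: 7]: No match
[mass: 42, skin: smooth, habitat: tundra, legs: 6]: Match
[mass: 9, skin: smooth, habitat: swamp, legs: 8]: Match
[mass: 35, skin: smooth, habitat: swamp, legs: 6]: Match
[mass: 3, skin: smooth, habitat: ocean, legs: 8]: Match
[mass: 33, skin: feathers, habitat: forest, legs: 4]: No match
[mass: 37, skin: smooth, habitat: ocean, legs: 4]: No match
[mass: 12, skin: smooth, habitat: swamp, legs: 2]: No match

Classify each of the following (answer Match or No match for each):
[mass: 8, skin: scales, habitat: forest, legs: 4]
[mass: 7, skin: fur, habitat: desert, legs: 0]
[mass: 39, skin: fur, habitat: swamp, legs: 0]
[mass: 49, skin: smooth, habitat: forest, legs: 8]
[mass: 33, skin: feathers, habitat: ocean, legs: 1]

The distinguishing property — skin is smooth AND legs ≥ 6 — holds for all the 'Match' cases and none of the 'No match' cases.
[mass: 8, skin: scales, habitat: forest, legs: 4]: skin is scales, legs = 4, fails the rule → No match. [mass: 7, skin: fur, habitat: desert, legs: 0]: skin is fur, legs = 0, fails the rule → No match. [mass: 39, skin: fur, habitat: swamp, legs: 0]: skin is fur, legs = 0, fails the rule → No match. [mass: 49, skin: smooth, habitat: forest, legs: 8]: skin is smooth, legs = 8, checks out → Match. [mass: 33, skin: feathers, habitat: ocean, legs: 1]: skin is feathers, legs = 1, fails the rule → No match.

No match, No match, No match, Match, No match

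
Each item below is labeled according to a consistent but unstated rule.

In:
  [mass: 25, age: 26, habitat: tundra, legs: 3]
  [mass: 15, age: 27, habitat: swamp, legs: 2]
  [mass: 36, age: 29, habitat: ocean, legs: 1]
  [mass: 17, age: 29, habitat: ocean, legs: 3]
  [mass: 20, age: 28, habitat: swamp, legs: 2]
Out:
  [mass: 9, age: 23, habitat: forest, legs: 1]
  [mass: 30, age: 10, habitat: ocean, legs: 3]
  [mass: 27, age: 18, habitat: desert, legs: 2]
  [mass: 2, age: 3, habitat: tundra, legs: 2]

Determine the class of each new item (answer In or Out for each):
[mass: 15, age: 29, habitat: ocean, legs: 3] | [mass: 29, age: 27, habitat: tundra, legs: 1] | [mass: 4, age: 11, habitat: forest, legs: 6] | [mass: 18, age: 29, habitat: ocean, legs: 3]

The classifier is using: age ≥ 26.

In, In, Out, In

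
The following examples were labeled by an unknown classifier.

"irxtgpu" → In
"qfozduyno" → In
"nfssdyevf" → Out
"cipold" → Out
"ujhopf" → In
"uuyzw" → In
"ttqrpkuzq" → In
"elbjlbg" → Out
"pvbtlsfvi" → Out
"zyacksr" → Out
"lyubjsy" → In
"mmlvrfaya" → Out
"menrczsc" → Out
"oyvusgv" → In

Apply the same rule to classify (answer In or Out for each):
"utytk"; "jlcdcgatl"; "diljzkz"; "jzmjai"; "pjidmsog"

In, Out, Out, Out, Out

A rule that fits every label: contains 'u' — true of each 'In' example, false of each 'Out' one.
"utytk" → has 'u' → In. "jlcdcgatl" → no 'u' → Out. "diljzkz" → no 'u' → Out. "jzmjai" → no 'u' → Out. "pjidmsog" → no 'u' → Out.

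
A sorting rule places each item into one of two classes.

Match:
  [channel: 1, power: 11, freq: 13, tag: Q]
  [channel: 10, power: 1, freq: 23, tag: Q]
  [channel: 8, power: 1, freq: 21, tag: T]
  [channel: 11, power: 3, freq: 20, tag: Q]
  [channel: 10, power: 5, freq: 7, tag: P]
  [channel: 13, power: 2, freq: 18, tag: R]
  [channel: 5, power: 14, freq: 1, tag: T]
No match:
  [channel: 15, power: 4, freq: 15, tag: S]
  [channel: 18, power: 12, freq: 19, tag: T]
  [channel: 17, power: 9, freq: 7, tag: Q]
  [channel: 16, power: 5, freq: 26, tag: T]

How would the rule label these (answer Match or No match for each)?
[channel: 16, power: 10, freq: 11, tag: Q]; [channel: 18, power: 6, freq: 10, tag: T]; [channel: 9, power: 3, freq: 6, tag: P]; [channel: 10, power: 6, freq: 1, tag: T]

The common property of the 'Match' items is: channel ≤ 13. No 'No match' item has it.
[channel: 16, power: 10, freq: 11, tag: Q]: channel = 16, fails this test → No match.
[channel: 18, power: 6, freq: 10, tag: T]: channel = 18, fails this test → No match.
[channel: 9, power: 3, freq: 6, tag: P]: channel = 9, qualifies → Match.
[channel: 10, power: 6, freq: 1, tag: T]: channel = 10, qualifies → Match.

No match, No match, Match, Match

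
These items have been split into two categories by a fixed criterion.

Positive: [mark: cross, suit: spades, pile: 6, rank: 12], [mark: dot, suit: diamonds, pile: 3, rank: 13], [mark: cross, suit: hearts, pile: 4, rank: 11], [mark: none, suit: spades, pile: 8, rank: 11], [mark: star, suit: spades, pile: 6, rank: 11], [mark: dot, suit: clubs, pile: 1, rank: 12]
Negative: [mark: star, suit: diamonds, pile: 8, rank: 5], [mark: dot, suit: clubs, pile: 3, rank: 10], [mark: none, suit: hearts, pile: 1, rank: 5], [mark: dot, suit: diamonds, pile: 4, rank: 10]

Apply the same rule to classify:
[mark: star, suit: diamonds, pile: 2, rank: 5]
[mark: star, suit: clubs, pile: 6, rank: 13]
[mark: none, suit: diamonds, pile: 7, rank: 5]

Negative, Positive, Negative

The simplest hypothesis consistent with all the labels is: rank ≥ 11.
[mark: star, suit: diamonds, pile: 2, rank: 5]: rank = 5 — fails the rule, so Negative. [mark: star, suit: clubs, pile: 6, rank: 13]: rank = 13 — meets the rule, so Positive. [mark: none, suit: diamonds, pile: 7, rank: 5]: rank = 5 — fails the rule, so Negative.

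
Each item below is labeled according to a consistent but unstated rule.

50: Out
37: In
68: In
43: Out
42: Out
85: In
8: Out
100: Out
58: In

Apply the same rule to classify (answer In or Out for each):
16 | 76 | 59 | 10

The classifier is using: digit sum ≥ 9.

Out, In, In, Out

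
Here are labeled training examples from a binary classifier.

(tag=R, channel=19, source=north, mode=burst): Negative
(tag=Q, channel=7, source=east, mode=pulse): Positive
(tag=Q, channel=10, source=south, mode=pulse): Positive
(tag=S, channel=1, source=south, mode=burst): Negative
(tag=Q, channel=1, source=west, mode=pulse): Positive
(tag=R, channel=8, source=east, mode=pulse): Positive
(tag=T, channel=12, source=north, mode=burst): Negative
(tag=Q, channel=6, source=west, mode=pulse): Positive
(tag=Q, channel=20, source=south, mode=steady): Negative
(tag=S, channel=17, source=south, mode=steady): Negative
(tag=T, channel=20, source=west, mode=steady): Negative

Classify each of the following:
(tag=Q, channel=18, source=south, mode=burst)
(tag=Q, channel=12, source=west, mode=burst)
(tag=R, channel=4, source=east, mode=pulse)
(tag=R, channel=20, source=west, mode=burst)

'Positive' ⟺ mode is pulse.
(tag=Q, channel=18, source=south, mode=burst): mode is burst, does not satisfy this → Negative.
(tag=Q, channel=12, source=west, mode=burst): mode is burst, does not satisfy this → Negative.
(tag=R, channel=4, source=east, mode=pulse): mode is pulse, fits → Positive.
(tag=R, channel=20, source=west, mode=burst): mode is burst, does not satisfy this → Negative.

Negative, Negative, Positive, Negative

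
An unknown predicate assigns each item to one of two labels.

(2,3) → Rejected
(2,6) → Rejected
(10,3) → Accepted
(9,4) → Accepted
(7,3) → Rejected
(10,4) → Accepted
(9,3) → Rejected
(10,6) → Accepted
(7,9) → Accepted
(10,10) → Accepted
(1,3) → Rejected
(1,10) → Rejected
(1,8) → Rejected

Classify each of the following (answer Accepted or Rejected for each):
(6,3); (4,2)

All 'Accepted' examples share one property — sum ≥ 13 — and every 'Rejected' example lacks it.
(6,3): 6+3 = 9, fails the rule → Rejected. (4,2): 4+2 = 6, fails the rule → Rejected.

Rejected, Rejected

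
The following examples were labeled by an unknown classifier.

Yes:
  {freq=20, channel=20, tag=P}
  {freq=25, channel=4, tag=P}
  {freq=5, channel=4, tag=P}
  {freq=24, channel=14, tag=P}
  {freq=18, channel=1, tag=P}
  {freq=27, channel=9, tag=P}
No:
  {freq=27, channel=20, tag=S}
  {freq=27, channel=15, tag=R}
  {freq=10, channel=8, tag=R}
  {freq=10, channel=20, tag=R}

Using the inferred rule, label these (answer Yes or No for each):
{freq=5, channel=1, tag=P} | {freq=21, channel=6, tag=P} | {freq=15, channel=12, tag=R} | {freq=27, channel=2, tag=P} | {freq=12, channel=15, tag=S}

Yes, Yes, No, Yes, No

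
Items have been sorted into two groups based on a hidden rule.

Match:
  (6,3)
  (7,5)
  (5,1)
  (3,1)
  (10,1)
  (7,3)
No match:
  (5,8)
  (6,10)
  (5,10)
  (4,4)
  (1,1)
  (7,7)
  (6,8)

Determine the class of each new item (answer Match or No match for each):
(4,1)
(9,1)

Rule: first > second. This holds for each 'Match' example and fails for each 'No match' one.
(4,1) → 4 > 1 → Match. (9,1) → 9 > 1 → Match.

Match, Match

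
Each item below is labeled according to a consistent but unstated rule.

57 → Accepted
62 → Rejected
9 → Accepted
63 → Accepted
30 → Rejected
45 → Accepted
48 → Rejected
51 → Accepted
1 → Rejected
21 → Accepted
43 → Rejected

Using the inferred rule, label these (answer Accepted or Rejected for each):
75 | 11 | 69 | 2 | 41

The pattern is that an item is 'Accepted' exactly when: ≡ 3 (mod 6).
75: 75 mod 6 = 3 — satisfies this, so Accepted. 11: 11 mod 6 = 5 — doesn't qualify, so Rejected. 69: 69 mod 6 = 3 — satisfies this, so Accepted. 2: 2 mod 6 = 2 — doesn't qualify, so Rejected. 41: 41 mod 6 = 5 — doesn't qualify, so Rejected.

Accepted, Rejected, Accepted, Rejected, Rejected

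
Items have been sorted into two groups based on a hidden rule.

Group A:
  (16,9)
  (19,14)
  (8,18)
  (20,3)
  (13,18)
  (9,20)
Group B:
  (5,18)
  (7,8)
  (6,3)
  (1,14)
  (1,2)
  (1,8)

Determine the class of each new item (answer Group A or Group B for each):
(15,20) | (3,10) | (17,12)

Group A, Group B, Group A

The common property of the 'Group A' items is: first ≥ 8. No 'Group B' item has it.
(15,20) — first 15, hence Group A.
(3,10) — first 3, hence Group B.
(17,12) — first 17, hence Group A.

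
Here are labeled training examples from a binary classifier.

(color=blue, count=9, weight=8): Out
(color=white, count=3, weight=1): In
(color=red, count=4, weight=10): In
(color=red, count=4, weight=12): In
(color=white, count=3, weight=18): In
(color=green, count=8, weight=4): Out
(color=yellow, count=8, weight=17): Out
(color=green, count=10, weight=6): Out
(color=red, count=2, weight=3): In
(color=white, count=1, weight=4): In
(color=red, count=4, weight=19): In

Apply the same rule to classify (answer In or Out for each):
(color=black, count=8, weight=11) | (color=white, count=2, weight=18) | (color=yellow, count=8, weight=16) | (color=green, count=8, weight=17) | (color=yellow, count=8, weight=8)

A rule that fits every label: count ≤ 4 — true of each 'In' example, false of each 'Out' one.

Out, In, Out, Out, Out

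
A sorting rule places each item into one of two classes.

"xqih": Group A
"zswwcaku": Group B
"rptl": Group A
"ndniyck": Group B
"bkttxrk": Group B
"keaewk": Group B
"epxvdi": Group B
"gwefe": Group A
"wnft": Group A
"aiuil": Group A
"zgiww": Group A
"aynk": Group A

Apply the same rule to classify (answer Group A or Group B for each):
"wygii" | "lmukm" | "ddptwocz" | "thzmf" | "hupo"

Group A, Group A, Group B, Group A, Group A

One predicate separates the groups cleanly: length ≤ 5.
"wygii": length 5 — fits, so Group A. "lmukm": length 5 — fits, so Group A. "ddptwocz": length 8 — does not fit, so Group B. "thzmf": length 5 — fits, so Group A. "hupo": length 4 — fits, so Group A.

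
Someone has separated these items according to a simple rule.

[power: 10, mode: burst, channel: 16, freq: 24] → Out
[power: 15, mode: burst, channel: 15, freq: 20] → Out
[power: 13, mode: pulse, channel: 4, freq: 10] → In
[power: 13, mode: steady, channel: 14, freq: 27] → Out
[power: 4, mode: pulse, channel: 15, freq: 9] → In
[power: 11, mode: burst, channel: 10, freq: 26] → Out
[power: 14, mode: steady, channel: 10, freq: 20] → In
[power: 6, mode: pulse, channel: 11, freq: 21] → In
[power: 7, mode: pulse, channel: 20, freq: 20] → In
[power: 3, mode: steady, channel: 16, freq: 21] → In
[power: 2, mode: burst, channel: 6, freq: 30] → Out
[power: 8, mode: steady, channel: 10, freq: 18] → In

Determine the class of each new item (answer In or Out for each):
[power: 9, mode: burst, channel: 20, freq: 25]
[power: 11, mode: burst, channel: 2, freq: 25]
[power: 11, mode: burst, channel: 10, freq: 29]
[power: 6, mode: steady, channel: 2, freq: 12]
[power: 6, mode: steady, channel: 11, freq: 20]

A rule that fits every label: power ≤ 14 AND freq ≤ 21 — true of each 'In' example, false of each 'Out' one.
[power: 9, mode: burst, channel: 20, freq: 25]: power = 9, freq = 25, fails this test → Out. [power: 11, mode: burst, channel: 2, freq: 25]: power = 11, freq = 25, fails this test → Out. [power: 11, mode: burst, channel: 10, freq: 29]: power = 11, freq = 29, fails this test → Out. [power: 6, mode: steady, channel: 2, freq: 12]: power = 6, freq = 12, checks out → In. [power: 6, mode: steady, channel: 11, freq: 20]: power = 6, freq = 20, checks out → In.

Out, Out, Out, In, In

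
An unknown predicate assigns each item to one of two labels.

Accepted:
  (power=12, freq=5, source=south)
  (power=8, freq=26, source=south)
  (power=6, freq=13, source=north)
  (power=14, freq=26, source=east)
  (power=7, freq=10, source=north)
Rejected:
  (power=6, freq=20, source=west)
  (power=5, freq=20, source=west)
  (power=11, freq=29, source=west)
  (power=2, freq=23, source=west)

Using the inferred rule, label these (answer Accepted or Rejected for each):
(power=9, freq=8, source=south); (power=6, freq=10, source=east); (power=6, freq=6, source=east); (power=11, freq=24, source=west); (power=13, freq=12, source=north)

Accepted, Accepted, Accepted, Rejected, Accepted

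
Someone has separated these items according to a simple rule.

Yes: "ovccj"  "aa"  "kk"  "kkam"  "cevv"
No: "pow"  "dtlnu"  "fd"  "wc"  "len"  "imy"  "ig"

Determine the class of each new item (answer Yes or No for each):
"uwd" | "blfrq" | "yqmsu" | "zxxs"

A rule that fits every label: has a double letter — true of each 'Yes' example, false of each 'No' one.
"uwd" — no doubled letter, hence No. "blfrq" — no doubled letter, hence No. "yqmsu" — no doubled letter, hence No. "zxxs" — 'xx' doubled, hence Yes.

No, No, No, Yes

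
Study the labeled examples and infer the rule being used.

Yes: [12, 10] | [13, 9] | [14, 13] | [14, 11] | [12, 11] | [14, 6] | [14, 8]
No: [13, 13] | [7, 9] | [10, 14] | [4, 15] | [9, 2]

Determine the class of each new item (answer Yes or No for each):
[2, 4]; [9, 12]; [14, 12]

No, No, Yes

One predicate separates the groups cleanly: first > second AND sum ≥ 16.
[2, 4] → 2 < 4, 2+4 = 6 → No.
[9, 12] → 9 < 12, 9+12 = 21 → No.
[14, 12] → 14 > 12, 14+12 = 26 → Yes.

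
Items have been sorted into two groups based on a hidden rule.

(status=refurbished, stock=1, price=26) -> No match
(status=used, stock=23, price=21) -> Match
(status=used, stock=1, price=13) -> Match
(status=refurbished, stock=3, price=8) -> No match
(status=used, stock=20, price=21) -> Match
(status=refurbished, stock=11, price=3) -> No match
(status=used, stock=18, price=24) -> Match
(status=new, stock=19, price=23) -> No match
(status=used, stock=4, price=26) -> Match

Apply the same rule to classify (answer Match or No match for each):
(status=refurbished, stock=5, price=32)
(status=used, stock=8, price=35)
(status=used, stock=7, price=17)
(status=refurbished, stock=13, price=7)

No match, Match, Match, No match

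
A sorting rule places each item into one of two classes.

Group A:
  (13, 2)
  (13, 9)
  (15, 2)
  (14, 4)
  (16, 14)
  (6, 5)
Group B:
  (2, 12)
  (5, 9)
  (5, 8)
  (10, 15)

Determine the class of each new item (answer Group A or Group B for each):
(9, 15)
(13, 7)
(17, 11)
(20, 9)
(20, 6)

The pattern is that an item is 'Group A' exactly when: first > second.

Group B, Group A, Group A, Group A, Group A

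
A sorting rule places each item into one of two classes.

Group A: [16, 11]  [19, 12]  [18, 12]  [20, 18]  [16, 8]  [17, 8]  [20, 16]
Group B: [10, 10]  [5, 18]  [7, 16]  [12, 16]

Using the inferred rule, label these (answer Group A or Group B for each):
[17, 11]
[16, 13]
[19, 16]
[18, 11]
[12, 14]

Group A, Group A, Group A, Group A, Group B

Rule: first > second. This holds for each 'Group A' example and fails for each 'Group B' one.
[17, 11] → 17 > 11 → Group A.
[16, 13] → 16 > 13 → Group A.
[19, 16] → 19 > 16 → Group A.
[18, 11] → 18 > 11 → Group A.
[12, 14] → 12 < 14 → Group B.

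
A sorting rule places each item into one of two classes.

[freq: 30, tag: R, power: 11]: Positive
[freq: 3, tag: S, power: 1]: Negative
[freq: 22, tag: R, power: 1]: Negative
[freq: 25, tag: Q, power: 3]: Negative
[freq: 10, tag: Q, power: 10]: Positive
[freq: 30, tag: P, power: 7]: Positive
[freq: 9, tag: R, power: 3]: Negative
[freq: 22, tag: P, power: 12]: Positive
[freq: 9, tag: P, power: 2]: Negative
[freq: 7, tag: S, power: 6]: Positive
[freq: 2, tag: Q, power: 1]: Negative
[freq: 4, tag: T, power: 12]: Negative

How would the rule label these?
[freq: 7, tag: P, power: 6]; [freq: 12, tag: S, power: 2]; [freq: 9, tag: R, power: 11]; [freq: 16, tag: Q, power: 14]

Positive, Negative, Positive, Positive

The pattern is that an item is 'Positive' exactly when: freq ≥ 7 AND power ≥ 6.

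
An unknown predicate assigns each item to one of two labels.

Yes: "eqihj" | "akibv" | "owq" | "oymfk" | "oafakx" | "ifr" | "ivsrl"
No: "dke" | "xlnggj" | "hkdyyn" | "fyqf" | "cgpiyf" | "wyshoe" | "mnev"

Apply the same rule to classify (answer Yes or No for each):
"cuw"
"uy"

'Yes' ⟺ starts with a vowel.
"cuw": starts with 'c' — does not fit, so No. "uy": starts with 'u' — meets the rule, so Yes.

No, Yes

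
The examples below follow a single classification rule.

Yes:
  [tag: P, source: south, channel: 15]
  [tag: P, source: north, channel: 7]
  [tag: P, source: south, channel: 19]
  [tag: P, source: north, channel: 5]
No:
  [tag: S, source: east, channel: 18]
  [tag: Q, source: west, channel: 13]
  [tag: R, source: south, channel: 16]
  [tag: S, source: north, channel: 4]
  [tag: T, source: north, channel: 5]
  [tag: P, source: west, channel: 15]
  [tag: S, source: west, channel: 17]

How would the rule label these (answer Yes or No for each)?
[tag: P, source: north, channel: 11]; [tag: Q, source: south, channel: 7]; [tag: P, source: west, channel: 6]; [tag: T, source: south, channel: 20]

Yes, No, No, No

All 'Yes' examples share one property — tag is P AND source is not west — and every 'No' example lacks it.
[tag: P, source: north, channel: 11] — tag is P, source is north, hence Yes.
[tag: Q, source: south, channel: 7] — tag is Q, source is south, hence No.
[tag: P, source: west, channel: 6] — tag is P, source is west, hence No.
[tag: T, source: south, channel: 20] — tag is T, source is south, hence No.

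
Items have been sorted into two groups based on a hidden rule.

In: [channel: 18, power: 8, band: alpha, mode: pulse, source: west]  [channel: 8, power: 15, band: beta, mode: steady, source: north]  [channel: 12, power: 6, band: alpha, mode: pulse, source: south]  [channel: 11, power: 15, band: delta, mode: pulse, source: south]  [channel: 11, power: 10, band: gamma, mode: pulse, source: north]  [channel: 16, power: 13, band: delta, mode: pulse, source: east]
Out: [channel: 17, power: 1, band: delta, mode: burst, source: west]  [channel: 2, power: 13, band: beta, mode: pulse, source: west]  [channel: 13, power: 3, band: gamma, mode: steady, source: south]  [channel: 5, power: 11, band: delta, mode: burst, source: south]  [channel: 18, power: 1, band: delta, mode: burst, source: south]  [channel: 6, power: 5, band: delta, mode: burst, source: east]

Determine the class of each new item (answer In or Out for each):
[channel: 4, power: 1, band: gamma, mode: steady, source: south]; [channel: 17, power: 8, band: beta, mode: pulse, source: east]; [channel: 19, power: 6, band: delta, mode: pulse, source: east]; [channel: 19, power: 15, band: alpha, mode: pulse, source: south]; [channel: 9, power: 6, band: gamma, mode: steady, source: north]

A rule that fits every label: channel ≥ 6 AND power ≥ 6 — true of each 'In' example, false of each 'Out' one.
Out: [channel: 4, power: 1, band: gamma, mode: steady, source: south], since channel = 4, power = 1. In: [channel: 17, power: 8, band: beta, mode: pulse, source: east], since channel = 17, power = 8. In: [channel: 19, power: 6, band: delta, mode: pulse, source: east], since channel = 19, power = 6. In: [channel: 19, power: 15, band: alpha, mode: pulse, source: south], since channel = 19, power = 15. In: [channel: 9, power: 6, band: gamma, mode: steady, source: north], since channel = 9, power = 6.

Out, In, In, In, In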